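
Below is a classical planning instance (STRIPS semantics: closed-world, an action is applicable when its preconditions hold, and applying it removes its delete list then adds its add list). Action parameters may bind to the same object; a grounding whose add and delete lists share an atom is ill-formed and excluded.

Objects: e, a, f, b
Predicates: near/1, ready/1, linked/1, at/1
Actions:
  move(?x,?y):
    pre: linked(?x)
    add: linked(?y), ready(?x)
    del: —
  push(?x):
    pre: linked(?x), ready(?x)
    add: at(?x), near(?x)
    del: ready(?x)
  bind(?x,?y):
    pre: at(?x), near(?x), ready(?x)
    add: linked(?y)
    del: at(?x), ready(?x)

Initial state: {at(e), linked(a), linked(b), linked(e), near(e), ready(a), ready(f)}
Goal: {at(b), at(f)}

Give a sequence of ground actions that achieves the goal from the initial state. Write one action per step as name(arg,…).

move(b,f); push(f); push(b)

1. move(b,f)  →  {at(e), linked(a), linked(b), linked(e), linked(f), near(e), ready(a), ready(b), ready(f)}
2. push(f)  →  {at(e), at(f), linked(a), linked(b), linked(e), linked(f), near(e), near(f), ready(a), ready(b)}
3. push(b)  →  {at(b), at(e), at(f), linked(a), linked(b), linked(e), linked(f), near(b), near(e), near(f), ready(a)}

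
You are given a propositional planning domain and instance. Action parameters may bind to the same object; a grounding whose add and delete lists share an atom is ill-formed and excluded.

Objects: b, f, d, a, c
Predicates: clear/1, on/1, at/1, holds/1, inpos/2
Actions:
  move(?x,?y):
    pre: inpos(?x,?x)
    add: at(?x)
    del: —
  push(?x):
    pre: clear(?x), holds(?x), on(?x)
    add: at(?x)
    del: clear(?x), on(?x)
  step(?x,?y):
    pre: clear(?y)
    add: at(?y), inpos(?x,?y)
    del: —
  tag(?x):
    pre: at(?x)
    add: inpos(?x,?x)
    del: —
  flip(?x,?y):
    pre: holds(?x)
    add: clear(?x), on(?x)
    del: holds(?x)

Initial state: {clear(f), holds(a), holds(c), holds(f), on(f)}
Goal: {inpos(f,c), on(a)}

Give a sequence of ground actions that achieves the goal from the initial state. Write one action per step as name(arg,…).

flip(a,b); flip(c,b); step(f,c)

1. flip(a,b)  →  {clear(a), clear(f), holds(c), holds(f), on(a), on(f)}
2. flip(c,b)  →  {clear(a), clear(c), clear(f), holds(f), on(a), on(c), on(f)}
3. step(f,c)  →  {at(c), clear(a), clear(c), clear(f), holds(f), inpos(f,c), on(a), on(c), on(f)}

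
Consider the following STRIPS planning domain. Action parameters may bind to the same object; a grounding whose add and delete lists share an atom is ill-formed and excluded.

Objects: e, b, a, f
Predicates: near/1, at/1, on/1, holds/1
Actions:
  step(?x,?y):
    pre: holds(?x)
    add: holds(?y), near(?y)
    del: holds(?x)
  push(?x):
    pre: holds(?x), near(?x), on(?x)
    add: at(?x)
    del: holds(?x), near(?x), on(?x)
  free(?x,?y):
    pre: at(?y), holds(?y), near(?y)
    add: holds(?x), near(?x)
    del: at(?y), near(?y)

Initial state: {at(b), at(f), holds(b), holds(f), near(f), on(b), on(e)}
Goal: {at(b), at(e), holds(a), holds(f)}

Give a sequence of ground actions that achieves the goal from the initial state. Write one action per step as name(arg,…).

step(b,e); push(e); free(a,f)

1. step(b,e)  →  {at(b), at(f), holds(e), holds(f), near(e), near(f), on(b), on(e)}
2. push(e)  →  {at(b), at(e), at(f), holds(f), near(f), on(b)}
3. free(a,f)  →  {at(b), at(e), holds(a), holds(f), near(a), on(b)}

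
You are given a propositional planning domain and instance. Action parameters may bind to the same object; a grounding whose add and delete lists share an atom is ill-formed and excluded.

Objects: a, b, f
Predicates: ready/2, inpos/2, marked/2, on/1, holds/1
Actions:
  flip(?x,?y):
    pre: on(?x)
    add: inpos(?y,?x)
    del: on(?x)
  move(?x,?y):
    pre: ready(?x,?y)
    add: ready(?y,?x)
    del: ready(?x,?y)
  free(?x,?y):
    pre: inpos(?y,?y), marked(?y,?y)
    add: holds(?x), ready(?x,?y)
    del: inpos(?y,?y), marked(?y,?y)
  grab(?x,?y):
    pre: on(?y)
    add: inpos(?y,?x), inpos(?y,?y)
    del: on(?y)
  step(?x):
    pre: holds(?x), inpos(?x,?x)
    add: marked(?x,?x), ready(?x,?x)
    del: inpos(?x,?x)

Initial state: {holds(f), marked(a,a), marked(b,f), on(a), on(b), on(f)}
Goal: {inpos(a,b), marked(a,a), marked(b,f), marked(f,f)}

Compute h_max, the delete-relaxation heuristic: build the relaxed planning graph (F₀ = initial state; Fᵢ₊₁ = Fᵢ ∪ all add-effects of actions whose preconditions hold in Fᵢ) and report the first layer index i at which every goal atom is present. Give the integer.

F0 = init (6 atoms)
F1 = F0 ∪ {inpos(a,a), inpos(a,b), inpos(a,f), inpos(b,a), inpos(b,b), inpos(b,f), inpos(f,a), inpos(f,b), inpos(f,f)}  (15 atoms)
F2 = F1 ∪ {holds(a), holds(b), marked(f,f), ready(a,a), ready(b,a), ready(f,a), ready(f,f)}  (22 atoms)
goal ⊆ F2  ⇒  h_max = 2

2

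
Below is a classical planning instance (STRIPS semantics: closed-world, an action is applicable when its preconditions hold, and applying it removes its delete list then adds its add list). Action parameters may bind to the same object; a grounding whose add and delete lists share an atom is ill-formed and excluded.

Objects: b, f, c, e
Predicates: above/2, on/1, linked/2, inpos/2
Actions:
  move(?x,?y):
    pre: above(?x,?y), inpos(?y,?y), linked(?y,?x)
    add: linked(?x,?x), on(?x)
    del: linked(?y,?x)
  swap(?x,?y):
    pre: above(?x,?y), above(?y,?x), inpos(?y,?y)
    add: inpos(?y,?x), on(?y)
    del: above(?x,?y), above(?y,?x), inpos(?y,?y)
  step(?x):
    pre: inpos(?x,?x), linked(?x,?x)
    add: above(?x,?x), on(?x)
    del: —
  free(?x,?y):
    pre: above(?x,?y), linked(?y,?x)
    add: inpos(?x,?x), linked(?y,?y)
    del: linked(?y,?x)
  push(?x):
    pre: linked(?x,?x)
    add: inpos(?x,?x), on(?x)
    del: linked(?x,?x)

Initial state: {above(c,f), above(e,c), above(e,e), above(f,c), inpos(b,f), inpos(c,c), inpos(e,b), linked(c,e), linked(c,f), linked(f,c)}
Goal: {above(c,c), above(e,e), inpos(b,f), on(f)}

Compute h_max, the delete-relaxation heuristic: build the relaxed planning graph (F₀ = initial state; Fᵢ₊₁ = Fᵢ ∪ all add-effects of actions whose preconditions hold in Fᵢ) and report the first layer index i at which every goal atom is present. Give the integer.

F0 = init (10 atoms)
F1 = F0 ∪ {inpos(c,f), inpos(e,e), inpos(f,f), linked(c,c), linked(e,e), linked(f,f), on(c), on(e), on(f)}  (19 atoms)
F2 = F1 ∪ {above(c,c), above(f,f), inpos(f,c)}  (22 atoms)
goal ⊆ F2  ⇒  h_max = 2

2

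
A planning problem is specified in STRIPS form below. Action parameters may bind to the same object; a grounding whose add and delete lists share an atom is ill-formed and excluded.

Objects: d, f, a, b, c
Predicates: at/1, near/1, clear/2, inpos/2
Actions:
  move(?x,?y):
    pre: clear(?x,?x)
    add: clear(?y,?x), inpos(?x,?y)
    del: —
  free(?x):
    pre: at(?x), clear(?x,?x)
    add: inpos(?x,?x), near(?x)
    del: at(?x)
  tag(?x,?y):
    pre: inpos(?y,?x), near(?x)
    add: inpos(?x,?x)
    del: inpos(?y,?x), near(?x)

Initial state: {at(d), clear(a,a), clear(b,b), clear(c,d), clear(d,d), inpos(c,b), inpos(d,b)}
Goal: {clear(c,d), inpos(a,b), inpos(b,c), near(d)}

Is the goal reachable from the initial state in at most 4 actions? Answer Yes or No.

Yes

1. move(a,b)  →  {at(d), clear(a,a), clear(b,a), clear(b,b), clear(c,d), clear(d,d), inpos(a,b), inpos(c,b), inpos(d,b)}
2. move(b,c)  →  {at(d), clear(a,a), clear(b,a), clear(b,b), clear(c,b), clear(c,d), clear(d,d), inpos(a,b), inpos(b,c), inpos(c,b), inpos(d,b)}
3. free(d)  →  {clear(a,a), clear(b,a), clear(b,b), clear(c,b), clear(c,d), clear(d,d), inpos(a,b), inpos(b,c), inpos(c,b), inpos(d,b), inpos(d,d), near(d)}
optimal plan length = 3; 3 ≤ 4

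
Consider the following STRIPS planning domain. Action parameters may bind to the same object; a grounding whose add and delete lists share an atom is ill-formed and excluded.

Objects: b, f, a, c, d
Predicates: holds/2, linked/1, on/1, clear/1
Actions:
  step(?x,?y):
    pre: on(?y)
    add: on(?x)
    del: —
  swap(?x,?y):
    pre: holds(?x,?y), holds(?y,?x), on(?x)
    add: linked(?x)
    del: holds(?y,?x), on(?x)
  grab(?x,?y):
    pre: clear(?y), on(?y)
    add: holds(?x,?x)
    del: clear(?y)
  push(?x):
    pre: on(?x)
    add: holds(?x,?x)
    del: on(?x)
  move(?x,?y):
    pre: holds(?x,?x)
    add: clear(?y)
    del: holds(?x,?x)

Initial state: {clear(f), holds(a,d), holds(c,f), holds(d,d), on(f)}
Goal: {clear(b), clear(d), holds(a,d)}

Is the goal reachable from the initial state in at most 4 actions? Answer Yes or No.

Yes

1. grab(b,f)  →  {holds(a,d), holds(b,b), holds(c,f), holds(d,d), on(f)}
2. move(b,b)  →  {clear(b), holds(a,d), holds(c,f), holds(d,d), on(f)}
3. move(d,d)  →  {clear(b), clear(d), holds(a,d), holds(c,f), on(f)}
optimal plan length = 3; 3 ≤ 4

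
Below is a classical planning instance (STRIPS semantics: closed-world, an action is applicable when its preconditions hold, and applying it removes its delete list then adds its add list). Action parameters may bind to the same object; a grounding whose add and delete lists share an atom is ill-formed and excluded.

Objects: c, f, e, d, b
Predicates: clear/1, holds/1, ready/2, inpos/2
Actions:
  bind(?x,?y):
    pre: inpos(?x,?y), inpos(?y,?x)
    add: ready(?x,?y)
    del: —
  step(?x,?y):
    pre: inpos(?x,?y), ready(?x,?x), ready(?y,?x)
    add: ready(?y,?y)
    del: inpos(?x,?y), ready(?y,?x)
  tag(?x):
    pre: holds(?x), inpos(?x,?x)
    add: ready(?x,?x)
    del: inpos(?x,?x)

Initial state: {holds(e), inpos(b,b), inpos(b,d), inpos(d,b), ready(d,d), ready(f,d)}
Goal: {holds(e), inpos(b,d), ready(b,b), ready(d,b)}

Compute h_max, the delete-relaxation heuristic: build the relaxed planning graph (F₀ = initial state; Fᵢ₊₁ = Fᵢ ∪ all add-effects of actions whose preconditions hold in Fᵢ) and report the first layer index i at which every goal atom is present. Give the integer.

F0 = init (6 atoms)
F1 = F0 ∪ {ready(b,b), ready(b,d), ready(d,b)}  (9 atoms)
goal ⊆ F1  ⇒  h_max = 1

1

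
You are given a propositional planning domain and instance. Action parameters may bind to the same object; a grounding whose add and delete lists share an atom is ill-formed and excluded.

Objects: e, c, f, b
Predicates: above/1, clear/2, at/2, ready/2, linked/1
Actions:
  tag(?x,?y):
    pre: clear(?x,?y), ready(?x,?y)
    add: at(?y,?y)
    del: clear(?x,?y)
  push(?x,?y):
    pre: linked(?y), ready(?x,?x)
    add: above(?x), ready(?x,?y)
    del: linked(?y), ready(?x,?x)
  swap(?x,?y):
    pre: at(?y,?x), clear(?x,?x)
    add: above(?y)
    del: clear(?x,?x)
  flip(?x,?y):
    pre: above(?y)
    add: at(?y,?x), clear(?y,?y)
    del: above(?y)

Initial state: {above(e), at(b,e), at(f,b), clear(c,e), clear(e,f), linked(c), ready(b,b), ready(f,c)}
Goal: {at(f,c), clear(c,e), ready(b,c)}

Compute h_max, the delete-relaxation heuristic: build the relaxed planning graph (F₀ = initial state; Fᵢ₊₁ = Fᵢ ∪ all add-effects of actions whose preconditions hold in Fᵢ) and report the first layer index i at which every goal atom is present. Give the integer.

4

F0 = init (8 atoms)
F1 = F0 ∪ {above(b), at(e,b), at(e,c), at(e,e), at(e,f), clear(e,e), ready(b,c)}  (15 atoms)
F2 = F1 ∪ {at(b,b), at(b,c), at(b,f), clear(b,b)}  (19 atoms)
F3 = F2 ∪ {above(f)}  (20 atoms)
F4 = F3 ∪ {at(f,c), at(f,e), at(f,f), clear(f,f)}  (24 atoms)
goal ⊆ F4  ⇒  h_max = 4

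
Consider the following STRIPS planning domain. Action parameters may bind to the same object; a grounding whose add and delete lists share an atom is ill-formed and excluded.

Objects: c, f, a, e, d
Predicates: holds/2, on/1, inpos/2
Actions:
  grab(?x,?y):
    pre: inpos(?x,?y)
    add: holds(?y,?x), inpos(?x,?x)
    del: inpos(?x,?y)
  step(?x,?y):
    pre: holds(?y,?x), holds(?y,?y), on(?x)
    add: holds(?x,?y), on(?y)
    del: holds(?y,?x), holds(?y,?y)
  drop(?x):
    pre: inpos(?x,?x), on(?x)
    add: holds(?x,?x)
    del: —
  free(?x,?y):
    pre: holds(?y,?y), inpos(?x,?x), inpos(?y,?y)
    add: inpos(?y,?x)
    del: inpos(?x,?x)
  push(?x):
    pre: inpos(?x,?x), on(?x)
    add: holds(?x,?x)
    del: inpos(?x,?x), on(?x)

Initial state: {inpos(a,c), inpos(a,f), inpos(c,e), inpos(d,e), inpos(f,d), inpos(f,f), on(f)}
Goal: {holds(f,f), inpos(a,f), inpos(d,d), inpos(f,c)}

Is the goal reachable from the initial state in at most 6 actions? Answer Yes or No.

Yes

1. grab(c,e)  →  {holds(e,c), inpos(a,c), inpos(a,f), inpos(c,c), inpos(d,e), inpos(f,d), inpos(f,f), on(f)}
2. grab(d,e)  →  {holds(e,c), holds(e,d), inpos(a,c), inpos(a,f), inpos(c,c), inpos(d,d), inpos(f,d), inpos(f,f), on(f)}
3. drop(f)  →  {holds(e,c), holds(e,d), holds(f,f), inpos(a,c), inpos(a,f), inpos(c,c), inpos(d,d), inpos(f,d), inpos(f,f), on(f)}
4. free(c,f)  →  {holds(e,c), holds(e,d), holds(f,f), inpos(a,c), inpos(a,f), inpos(d,d), inpos(f,c), inpos(f,d), inpos(f,f), on(f)}
optimal plan length = 4; 4 ≤ 6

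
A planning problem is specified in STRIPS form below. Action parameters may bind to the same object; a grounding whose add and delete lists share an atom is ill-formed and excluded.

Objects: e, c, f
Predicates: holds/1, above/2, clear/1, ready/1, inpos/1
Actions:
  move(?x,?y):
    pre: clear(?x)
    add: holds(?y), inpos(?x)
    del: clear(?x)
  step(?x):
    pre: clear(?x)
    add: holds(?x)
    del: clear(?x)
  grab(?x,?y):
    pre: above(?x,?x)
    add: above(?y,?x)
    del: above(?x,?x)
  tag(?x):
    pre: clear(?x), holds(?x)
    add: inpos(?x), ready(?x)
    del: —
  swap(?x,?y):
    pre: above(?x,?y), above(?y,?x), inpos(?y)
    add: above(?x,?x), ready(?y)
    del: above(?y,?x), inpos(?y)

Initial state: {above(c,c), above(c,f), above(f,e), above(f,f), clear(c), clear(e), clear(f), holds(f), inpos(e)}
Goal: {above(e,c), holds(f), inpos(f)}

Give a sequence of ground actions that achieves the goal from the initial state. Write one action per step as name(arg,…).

1. move(f,e)  →  {above(c,c), above(c,f), above(f,e), above(f,f), clear(c), clear(e), holds(e), holds(f), inpos(e), inpos(f)}
2. grab(c,e)  →  {above(c,f), above(e,c), above(f,e), above(f,f), clear(c), clear(e), holds(e), holds(f), inpos(e), inpos(f)}

move(f,e); grab(c,e)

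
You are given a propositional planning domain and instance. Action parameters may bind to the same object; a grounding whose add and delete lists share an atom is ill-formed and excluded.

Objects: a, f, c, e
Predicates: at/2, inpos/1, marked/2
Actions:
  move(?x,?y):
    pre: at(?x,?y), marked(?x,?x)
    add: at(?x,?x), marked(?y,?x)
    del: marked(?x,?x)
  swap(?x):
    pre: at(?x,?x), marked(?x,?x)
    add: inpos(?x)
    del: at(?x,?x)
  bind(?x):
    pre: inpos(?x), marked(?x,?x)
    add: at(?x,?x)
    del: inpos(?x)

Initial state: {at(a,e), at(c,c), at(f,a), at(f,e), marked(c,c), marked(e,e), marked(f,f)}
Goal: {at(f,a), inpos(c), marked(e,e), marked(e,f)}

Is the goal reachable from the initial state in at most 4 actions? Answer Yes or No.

Yes

1. move(f,e)  →  {at(a,e), at(c,c), at(f,a), at(f,e), at(f,f), marked(c,c), marked(e,e), marked(e,f)}
2. swap(c)  →  {at(a,e), at(f,a), at(f,e), at(f,f), inpos(c), marked(c,c), marked(e,e), marked(e,f)}
optimal plan length = 2; 2 ≤ 4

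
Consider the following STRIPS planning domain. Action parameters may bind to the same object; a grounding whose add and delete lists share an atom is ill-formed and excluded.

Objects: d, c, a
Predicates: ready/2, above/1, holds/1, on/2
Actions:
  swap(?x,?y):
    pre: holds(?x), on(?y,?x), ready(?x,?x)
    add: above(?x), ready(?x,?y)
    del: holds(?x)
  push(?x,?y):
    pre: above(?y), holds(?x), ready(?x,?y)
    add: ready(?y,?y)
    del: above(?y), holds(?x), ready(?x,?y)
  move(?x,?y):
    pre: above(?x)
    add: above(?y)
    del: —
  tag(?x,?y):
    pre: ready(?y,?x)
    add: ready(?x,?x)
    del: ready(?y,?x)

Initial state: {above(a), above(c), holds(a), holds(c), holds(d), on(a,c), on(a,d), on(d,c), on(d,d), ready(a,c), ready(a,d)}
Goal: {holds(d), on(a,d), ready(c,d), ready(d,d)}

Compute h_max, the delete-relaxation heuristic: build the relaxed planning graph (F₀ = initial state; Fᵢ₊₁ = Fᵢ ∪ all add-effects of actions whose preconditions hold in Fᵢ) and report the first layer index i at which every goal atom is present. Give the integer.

F0 = init (11 atoms)
F1 = F0 ∪ {above(d), ready(c,c), ready(d,d)}  (14 atoms)
F2 = F1 ∪ {ready(c,a), ready(c,d), ready(d,a)}  (17 atoms)
goal ⊆ F2  ⇒  h_max = 2

2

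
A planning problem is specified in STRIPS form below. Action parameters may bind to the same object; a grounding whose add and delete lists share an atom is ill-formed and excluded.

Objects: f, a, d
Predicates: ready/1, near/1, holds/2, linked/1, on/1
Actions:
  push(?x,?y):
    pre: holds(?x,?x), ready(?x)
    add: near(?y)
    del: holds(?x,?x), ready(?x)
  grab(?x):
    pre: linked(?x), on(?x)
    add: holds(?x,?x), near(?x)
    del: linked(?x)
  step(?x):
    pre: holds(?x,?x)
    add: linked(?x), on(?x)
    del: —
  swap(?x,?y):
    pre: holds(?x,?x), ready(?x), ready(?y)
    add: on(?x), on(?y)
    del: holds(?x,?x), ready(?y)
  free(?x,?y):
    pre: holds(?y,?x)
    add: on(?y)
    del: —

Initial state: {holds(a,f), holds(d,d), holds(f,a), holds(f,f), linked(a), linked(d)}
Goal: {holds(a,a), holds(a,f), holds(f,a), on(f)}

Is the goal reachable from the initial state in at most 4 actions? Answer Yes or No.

1. step(f)  →  {holds(a,f), holds(d,d), holds(f,a), holds(f,f), linked(a), linked(d), linked(f), on(f)}
2. free(f,a)  →  {holds(a,f), holds(d,d), holds(f,a), holds(f,f), linked(a), linked(d), linked(f), on(a), on(f)}
3. grab(a)  →  {holds(a,a), holds(a,f), holds(d,d), holds(f,a), holds(f,f), linked(d), linked(f), near(a), on(a), on(f)}
optimal plan length = 3; 3 ≤ 4

Yes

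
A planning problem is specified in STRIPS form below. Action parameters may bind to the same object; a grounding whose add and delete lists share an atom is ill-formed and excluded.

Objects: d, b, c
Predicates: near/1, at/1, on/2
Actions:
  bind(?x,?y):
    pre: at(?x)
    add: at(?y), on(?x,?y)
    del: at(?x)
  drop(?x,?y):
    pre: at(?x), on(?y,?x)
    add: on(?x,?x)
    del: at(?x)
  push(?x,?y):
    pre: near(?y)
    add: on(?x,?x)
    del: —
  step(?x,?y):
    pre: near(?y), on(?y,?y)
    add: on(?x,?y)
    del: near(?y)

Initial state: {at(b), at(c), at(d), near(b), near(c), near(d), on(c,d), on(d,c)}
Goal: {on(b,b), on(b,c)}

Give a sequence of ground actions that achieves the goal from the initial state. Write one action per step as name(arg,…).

1. bind(b,c)  →  {at(c), at(d), near(b), near(c), near(d), on(b,c), on(c,d), on(d,c)}
2. push(b,d)  →  {at(c), at(d), near(b), near(c), near(d), on(b,b), on(b,c), on(c,d), on(d,c)}

bind(b,c); push(b,d)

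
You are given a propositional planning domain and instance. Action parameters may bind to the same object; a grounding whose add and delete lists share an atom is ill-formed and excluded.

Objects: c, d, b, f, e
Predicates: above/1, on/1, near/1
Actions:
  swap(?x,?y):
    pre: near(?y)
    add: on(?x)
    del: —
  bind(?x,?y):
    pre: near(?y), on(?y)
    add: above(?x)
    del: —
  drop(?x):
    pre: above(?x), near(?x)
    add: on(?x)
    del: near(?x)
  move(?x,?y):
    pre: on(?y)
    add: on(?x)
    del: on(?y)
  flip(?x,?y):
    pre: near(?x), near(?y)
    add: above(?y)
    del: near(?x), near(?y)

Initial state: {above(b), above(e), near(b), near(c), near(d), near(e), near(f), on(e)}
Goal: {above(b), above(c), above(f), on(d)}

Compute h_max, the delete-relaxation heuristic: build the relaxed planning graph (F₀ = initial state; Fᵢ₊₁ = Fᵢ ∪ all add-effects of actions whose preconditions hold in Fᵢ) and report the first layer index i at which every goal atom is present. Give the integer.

1

F0 = init (8 atoms)
F1 = F0 ∪ {above(c), above(d), above(f), on(b), on(c), on(d), on(f)}  (15 atoms)
goal ⊆ F1  ⇒  h_max = 1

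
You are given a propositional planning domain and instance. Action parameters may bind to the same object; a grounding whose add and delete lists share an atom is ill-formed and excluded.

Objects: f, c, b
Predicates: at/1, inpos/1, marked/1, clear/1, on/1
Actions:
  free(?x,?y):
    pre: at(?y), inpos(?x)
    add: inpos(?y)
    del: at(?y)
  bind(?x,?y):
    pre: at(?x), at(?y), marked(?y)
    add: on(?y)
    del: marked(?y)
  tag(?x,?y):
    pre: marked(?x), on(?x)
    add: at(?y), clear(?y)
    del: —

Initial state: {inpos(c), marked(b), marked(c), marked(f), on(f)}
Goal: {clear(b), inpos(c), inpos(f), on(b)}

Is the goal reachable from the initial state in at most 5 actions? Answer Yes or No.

1. tag(f,f)  →  {at(f), clear(f), inpos(c), marked(b), marked(c), marked(f), on(f)}
2. free(c,f)  →  {clear(f), inpos(c), inpos(f), marked(b), marked(c), marked(f), on(f)}
3. tag(f,b)  →  {at(b), clear(b), clear(f), inpos(c), inpos(f), marked(b), marked(c), marked(f), on(f)}
4. bind(b,b)  →  {at(b), clear(b), clear(f), inpos(c), inpos(f), marked(c), marked(f), on(b), on(f)}
optimal plan length = 4; 4 ≤ 5

Yes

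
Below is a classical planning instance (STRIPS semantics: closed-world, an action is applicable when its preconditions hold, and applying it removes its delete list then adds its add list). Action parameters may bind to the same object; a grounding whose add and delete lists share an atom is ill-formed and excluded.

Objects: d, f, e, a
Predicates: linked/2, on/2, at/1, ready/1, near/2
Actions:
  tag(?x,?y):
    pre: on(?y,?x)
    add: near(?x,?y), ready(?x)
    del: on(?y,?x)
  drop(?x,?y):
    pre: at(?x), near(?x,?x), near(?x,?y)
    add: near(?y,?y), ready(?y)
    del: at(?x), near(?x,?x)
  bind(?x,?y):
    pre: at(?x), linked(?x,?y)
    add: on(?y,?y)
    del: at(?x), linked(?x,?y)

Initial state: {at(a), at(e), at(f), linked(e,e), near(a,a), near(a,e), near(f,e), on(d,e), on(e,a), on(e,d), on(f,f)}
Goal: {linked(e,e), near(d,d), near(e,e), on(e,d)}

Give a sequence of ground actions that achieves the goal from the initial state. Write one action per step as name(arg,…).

1. tag(f,f)  →  {at(a), at(e), at(f), linked(e,e), near(a,a), near(a,e), near(f,e), near(f,f), on(d,e), on(e,a), on(e,d), ready(f)}
2. tag(e,d)  →  {at(a), at(e), at(f), linked(e,e), near(a,a), near(a,e), near(e,d), near(f,e), near(f,f), on(e,a), on(e,d), ready(e), ready(f)}
3. drop(f,e)  →  {at(a), at(e), linked(e,e), near(a,a), near(a,e), near(e,d), near(e,e), near(f,e), on(e,a), on(e,d), ready(e), ready(f)}
4. drop(e,d)  →  {at(a), linked(e,e), near(a,a), near(a,e), near(d,d), near(e,d), near(f,e), on(e,a), on(e,d), ready(d), ready(e), ready(f)}
5. drop(a,e)  →  {linked(e,e), near(a,e), near(d,d), near(e,d), near(e,e), near(f,e), on(e,a), on(e,d), ready(d), ready(e), ready(f)}

tag(f,f); tag(e,d); drop(f,e); drop(e,d); drop(a,e)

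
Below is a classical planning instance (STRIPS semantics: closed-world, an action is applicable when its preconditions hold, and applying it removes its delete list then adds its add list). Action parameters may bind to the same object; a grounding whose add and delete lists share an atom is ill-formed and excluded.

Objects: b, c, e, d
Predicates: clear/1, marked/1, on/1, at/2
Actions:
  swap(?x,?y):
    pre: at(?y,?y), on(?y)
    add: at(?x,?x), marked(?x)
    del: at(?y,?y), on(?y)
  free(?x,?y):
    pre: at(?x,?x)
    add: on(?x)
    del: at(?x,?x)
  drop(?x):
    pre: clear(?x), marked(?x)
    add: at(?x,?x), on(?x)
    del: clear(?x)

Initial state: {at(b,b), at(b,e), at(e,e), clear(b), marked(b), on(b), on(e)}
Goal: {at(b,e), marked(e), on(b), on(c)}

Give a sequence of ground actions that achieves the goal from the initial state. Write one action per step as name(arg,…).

swap(c,e); swap(e,b); free(c,b); drop(b)

1. swap(c,e)  →  {at(b,b), at(b,e), at(c,c), clear(b), marked(b), marked(c), on(b)}
2. swap(e,b)  →  {at(b,e), at(c,c), at(e,e), clear(b), marked(b), marked(c), marked(e)}
3. free(c,b)  →  {at(b,e), at(e,e), clear(b), marked(b), marked(c), marked(e), on(c)}
4. drop(b)  →  {at(b,b), at(b,e), at(e,e), marked(b), marked(c), marked(e), on(b), on(c)}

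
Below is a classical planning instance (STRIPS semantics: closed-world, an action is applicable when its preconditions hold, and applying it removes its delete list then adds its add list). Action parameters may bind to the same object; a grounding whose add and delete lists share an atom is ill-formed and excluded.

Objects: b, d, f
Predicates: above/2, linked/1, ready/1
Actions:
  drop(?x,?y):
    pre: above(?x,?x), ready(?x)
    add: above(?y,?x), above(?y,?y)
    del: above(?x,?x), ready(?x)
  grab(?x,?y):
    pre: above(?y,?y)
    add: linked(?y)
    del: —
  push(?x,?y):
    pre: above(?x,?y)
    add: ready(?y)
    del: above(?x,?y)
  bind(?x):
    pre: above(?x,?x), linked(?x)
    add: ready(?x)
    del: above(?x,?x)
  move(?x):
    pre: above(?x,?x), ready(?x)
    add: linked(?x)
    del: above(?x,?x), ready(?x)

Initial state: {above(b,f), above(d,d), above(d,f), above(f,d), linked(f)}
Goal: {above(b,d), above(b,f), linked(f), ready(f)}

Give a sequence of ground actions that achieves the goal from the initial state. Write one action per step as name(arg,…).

1. push(d,f)  →  {above(b,f), above(d,d), above(f,d), linked(f), ready(f)}
2. push(f,d)  →  {above(b,f), above(d,d), linked(f), ready(d), ready(f)}
3. drop(d,b)  →  {above(b,b), above(b,d), above(b,f), linked(f), ready(f)}

push(d,f); push(f,d); drop(d,b)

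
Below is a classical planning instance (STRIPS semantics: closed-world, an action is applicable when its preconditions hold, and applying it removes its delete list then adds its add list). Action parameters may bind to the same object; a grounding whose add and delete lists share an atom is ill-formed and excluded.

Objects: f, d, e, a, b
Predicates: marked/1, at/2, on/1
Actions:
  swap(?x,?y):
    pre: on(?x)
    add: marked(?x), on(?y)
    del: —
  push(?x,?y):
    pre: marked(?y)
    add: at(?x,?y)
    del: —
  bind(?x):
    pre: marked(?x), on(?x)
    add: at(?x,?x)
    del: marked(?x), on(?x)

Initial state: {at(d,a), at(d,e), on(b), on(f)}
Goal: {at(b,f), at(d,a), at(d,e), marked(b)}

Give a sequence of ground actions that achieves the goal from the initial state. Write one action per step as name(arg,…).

1. swap(f,f)  →  {at(d,a), at(d,e), marked(f), on(b), on(f)}
2. swap(b,f)  →  {at(d,a), at(d,e), marked(b), marked(f), on(b), on(f)}
3. push(b,f)  →  {at(b,f), at(d,a), at(d,e), marked(b), marked(f), on(b), on(f)}

swap(f,f); swap(b,f); push(b,f)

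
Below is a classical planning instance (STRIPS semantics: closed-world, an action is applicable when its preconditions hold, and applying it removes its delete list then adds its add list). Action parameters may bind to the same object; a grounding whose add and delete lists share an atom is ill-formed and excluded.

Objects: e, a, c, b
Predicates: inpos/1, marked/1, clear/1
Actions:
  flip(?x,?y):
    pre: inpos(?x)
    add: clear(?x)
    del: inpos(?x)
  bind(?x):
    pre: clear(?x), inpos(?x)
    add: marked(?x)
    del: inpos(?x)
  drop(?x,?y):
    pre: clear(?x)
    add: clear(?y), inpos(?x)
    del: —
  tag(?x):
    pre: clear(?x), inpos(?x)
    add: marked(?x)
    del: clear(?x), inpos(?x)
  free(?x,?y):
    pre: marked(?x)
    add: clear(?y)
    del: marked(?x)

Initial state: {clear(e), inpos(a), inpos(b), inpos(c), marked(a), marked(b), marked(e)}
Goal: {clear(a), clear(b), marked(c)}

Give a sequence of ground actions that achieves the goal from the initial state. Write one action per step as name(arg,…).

1. flip(a,e)  →  {clear(a), clear(e), inpos(b), inpos(c), marked(a), marked(b), marked(e)}
2. flip(c,e)  →  {clear(a), clear(c), clear(e), inpos(b), marked(a), marked(b), marked(e)}
3. drop(c,b)  →  {clear(a), clear(b), clear(c), clear(e), inpos(b), inpos(c), marked(a), marked(b), marked(e)}
4. bind(c)  →  {clear(a), clear(b), clear(c), clear(e), inpos(b), marked(a), marked(b), marked(c), marked(e)}

flip(a,e); flip(c,e); drop(c,b); bind(c)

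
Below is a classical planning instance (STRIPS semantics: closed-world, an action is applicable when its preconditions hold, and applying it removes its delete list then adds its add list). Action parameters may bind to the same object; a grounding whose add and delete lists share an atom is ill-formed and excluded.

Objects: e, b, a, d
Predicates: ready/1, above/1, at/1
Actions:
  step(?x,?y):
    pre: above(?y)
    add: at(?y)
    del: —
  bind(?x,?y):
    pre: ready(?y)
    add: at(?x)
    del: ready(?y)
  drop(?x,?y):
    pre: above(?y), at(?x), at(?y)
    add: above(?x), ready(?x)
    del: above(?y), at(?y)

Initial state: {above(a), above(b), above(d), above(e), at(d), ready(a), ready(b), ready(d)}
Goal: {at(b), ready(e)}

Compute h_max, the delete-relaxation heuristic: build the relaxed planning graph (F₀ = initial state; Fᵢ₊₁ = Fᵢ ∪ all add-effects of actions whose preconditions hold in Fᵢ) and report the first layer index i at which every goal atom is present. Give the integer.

F0 = init (8 atoms)
F1 = F0 ∪ {at(a), at(b), at(e)}  (11 atoms)
F2 = F1 ∪ {ready(e)}  (12 atoms)
goal ⊆ F2  ⇒  h_max = 2

2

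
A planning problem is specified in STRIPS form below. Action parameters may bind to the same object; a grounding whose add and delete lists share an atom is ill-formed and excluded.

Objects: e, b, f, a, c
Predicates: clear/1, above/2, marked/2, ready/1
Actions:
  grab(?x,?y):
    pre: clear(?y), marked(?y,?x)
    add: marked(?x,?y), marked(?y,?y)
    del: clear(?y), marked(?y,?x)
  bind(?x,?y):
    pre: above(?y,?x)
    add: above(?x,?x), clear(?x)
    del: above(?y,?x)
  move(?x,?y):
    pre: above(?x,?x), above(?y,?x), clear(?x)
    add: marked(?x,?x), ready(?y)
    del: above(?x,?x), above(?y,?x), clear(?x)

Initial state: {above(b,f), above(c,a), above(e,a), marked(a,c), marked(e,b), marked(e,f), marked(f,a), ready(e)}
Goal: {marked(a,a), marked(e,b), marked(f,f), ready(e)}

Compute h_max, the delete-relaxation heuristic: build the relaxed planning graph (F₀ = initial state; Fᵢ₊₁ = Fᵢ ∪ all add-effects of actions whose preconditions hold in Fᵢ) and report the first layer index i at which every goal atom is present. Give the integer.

2

F0 = init (8 atoms)
F1 = F0 ∪ {above(a,a), above(f,f), clear(a), clear(f)}  (12 atoms)
F2 = F1 ∪ {marked(a,a), marked(a,f), marked(c,a), marked(f,f), ready(a), ready(b), ready(c), ready(f)}  (20 atoms)
goal ⊆ F2  ⇒  h_max = 2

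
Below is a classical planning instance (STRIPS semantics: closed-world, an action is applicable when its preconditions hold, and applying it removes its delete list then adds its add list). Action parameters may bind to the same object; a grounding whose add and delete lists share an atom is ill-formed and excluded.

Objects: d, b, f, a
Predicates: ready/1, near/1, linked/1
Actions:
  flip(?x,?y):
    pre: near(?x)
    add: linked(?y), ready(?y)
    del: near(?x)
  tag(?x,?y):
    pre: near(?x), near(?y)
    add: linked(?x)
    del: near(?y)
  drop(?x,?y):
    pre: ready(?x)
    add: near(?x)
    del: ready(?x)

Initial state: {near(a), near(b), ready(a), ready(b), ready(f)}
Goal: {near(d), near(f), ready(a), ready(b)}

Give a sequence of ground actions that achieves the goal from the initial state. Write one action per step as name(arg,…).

1. flip(b,d)  →  {linked(d), near(a), ready(a), ready(b), ready(d), ready(f)}
2. drop(d,d)  →  {linked(d), near(a), near(d), ready(a), ready(b), ready(f)}
3. drop(f,d)  →  {linked(d), near(a), near(d), near(f), ready(a), ready(b)}

flip(b,d); drop(d,d); drop(f,d)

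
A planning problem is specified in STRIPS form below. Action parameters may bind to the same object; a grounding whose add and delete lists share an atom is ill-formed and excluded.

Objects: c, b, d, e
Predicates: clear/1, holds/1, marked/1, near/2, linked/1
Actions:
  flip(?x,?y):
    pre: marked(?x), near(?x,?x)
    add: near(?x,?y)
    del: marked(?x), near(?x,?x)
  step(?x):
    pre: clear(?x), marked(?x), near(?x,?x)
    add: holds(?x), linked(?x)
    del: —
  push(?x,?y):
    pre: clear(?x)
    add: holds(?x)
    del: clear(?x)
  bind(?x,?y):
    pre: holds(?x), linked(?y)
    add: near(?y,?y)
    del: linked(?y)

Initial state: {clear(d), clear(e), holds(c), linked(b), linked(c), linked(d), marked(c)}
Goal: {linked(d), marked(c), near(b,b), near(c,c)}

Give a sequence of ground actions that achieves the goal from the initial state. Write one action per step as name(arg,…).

bind(c,c); bind(c,b)

1. bind(c,c)  →  {clear(d), clear(e), holds(c), linked(b), linked(d), marked(c), near(c,c)}
2. bind(c,b)  →  {clear(d), clear(e), holds(c), linked(d), marked(c), near(b,b), near(c,c)}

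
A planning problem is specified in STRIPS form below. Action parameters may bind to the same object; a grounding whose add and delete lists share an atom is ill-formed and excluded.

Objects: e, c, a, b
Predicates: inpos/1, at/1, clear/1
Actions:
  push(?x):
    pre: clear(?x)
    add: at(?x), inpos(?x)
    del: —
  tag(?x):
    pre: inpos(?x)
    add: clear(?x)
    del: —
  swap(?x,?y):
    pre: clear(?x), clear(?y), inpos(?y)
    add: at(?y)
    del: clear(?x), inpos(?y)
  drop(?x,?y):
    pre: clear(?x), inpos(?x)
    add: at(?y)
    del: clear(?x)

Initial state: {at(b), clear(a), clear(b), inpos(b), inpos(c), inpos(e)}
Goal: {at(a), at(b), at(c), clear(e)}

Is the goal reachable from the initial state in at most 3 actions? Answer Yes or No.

Yes

1. push(a)  →  {at(a), at(b), clear(a), clear(b), inpos(a), inpos(b), inpos(c), inpos(e)}
2. tag(e)  →  {at(a), at(b), clear(a), clear(b), clear(e), inpos(a), inpos(b), inpos(c), inpos(e)}
3. drop(a,c)  →  {at(a), at(b), at(c), clear(b), clear(e), inpos(a), inpos(b), inpos(c), inpos(e)}
optimal plan length = 3; 3 ≤ 3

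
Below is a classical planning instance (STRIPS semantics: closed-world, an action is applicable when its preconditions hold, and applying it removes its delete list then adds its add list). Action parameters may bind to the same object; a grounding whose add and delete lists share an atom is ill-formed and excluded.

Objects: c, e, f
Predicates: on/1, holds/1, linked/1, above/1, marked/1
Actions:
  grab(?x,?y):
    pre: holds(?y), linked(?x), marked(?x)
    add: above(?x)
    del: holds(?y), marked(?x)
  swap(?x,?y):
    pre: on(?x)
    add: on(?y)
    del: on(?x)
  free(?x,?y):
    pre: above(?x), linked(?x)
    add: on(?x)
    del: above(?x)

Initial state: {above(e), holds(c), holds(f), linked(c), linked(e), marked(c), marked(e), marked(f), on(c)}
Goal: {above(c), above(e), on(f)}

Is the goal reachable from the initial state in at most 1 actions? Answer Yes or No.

No

1. grab(c,c)  →  {above(c), above(e), holds(f), linked(c), linked(e), marked(e), marked(f), on(c)}
2. swap(c,f)  →  {above(c), above(e), holds(f), linked(c), linked(e), marked(e), marked(f), on(f)}
optimal plan length = 2; 2 > 1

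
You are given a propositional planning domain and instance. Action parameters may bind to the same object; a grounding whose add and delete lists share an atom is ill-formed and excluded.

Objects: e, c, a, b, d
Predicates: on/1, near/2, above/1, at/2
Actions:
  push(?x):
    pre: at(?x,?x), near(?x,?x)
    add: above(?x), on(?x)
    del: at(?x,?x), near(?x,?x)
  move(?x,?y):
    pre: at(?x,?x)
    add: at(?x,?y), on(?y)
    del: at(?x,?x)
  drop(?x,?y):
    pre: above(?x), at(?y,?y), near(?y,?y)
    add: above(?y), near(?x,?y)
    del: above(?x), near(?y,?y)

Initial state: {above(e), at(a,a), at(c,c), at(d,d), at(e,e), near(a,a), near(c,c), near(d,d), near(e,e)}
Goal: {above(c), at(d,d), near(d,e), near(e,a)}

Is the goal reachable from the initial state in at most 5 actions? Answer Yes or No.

1. push(c)  →  {above(c), above(e), at(a,a), at(d,d), at(e,e), near(a,a), near(d,d), near(e,e), on(c)}
2. drop(e,a)  →  {above(a), above(c), at(a,a), at(d,d), at(e,e), near(d,d), near(e,a), near(e,e), on(c)}
3. drop(a,d)  →  {above(c), above(d), at(a,a), at(d,d), at(e,e), near(a,d), near(e,a), near(e,e), on(c)}
4. drop(d,e)  →  {above(c), above(e), at(a,a), at(d,d), at(e,e), near(a,d), near(d,e), near(e,a), on(c)}
optimal plan length = 4; 4 ≤ 5

Yes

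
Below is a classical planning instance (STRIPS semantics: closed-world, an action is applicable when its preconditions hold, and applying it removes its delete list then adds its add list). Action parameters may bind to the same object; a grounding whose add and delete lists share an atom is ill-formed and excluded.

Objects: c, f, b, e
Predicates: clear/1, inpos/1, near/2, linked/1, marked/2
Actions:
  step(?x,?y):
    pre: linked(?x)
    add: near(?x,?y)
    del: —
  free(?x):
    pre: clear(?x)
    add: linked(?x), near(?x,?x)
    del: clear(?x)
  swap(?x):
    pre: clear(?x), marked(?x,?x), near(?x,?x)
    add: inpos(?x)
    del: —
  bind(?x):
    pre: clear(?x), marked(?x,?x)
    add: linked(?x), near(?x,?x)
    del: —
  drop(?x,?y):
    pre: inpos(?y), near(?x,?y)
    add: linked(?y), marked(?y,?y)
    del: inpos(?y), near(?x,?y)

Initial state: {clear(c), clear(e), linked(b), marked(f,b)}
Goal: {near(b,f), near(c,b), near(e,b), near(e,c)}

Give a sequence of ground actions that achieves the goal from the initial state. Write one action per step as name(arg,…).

1. step(b,f)  →  {clear(c), clear(e), linked(b), marked(f,b), near(b,f)}
2. free(c)  →  {clear(e), linked(b), linked(c), marked(f,b), near(b,f), near(c,c)}
3. step(c,b)  →  {clear(e), linked(b), linked(c), marked(f,b), near(b,f), near(c,b), near(c,c)}
4. free(e)  →  {linked(b), linked(c), linked(e), marked(f,b), near(b,f), near(c,b), near(c,c), near(e,e)}
5. step(e,c)  →  {linked(b), linked(c), linked(e), marked(f,b), near(b,f), near(c,b), near(c,c), near(e,c), near(e,e)}
6. step(e,b)  →  {linked(b), linked(c), linked(e), marked(f,b), near(b,f), near(c,b), near(c,c), near(e,b), near(e,c), near(e,e)}

step(b,f); free(c); step(c,b); free(e); step(e,c); step(e,b)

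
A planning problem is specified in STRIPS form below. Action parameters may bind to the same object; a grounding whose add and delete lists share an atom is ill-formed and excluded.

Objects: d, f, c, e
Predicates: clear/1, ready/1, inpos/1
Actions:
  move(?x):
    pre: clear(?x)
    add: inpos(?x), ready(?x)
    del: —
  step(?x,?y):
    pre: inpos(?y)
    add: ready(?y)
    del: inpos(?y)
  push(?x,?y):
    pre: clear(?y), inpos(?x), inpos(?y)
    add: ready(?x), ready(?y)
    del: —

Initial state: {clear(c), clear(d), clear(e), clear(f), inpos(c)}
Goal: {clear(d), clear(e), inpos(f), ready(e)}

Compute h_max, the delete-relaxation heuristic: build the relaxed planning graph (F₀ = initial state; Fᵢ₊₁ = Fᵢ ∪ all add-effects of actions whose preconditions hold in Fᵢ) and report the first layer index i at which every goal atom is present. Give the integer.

1

F0 = init (5 atoms)
F1 = F0 ∪ {inpos(d), inpos(e), inpos(f), ready(c), ready(d), ready(e), ready(f)}  (12 atoms)
goal ⊆ F1  ⇒  h_max = 1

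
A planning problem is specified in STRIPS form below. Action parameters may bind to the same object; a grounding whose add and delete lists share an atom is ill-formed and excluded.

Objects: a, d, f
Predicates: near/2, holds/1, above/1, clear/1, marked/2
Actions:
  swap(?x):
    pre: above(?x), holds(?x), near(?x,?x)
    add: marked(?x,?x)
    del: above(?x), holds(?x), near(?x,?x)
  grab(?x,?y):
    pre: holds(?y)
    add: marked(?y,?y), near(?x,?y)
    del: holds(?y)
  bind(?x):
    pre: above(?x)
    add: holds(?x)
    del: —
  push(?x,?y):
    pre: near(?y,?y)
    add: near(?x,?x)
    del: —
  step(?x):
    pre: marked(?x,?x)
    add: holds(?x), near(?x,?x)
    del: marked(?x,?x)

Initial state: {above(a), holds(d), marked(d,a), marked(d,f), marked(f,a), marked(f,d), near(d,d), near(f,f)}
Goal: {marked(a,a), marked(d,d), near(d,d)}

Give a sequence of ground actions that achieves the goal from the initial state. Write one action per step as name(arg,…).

grab(a,d); bind(a); grab(a,a)

1. grab(a,d)  →  {above(a), marked(d,a), marked(d,d), marked(d,f), marked(f,a), marked(f,d), near(a,d), near(d,d), near(f,f)}
2. bind(a)  →  {above(a), holds(a), marked(d,a), marked(d,d), marked(d,f), marked(f,a), marked(f,d), near(a,d), near(d,d), near(f,f)}
3. grab(a,a)  →  {above(a), marked(a,a), marked(d,a), marked(d,d), marked(d,f), marked(f,a), marked(f,d), near(a,a), near(a,d), near(d,d), near(f,f)}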